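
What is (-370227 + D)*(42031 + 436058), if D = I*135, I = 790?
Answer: -126013264353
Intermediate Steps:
D = 106650 (D = 790*135 = 106650)
(-370227 + D)*(42031 + 436058) = (-370227 + 106650)*(42031 + 436058) = -263577*478089 = -126013264353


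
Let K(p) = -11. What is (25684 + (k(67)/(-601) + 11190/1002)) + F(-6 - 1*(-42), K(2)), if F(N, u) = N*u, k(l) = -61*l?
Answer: 2539884090/100367 ≈ 25306.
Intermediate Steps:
(25684 + (k(67)/(-601) + 11190/1002)) + F(-6 - 1*(-42), K(2)) = (25684 + (-61*67/(-601) + 11190/1002)) + (-6 - 1*(-42))*(-11) = (25684 + (-4087*(-1/601) + 11190*(1/1002))) + (-6 + 42)*(-11) = (25684 + (4087/601 + 1865/167)) + 36*(-11) = (25684 + 1803394/100367) - 396 = 2579629422/100367 - 396 = 2539884090/100367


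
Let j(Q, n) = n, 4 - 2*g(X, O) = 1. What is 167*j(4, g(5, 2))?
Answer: 501/2 ≈ 250.50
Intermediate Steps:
g(X, O) = 3/2 (g(X, O) = 2 - 1/2*1 = 2 - 1/2 = 3/2)
167*j(4, g(5, 2)) = 167*(3/2) = 501/2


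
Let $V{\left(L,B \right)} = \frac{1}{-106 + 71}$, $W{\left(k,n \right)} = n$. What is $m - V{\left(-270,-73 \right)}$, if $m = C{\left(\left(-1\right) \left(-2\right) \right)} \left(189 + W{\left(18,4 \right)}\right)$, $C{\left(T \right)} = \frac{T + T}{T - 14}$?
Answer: $- \frac{6752}{105} \approx -64.305$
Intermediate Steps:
$C{\left(T \right)} = \frac{2 T}{-14 + T}$
$V{\left(L,B \right)} = - \frac{1}{35}$ ($V{\left(L,B \right)} = \frac{1}{-35} = - \frac{1}{35}$)
$m = - \frac{193}{3}$ ($m = \frac{2 \left(\left(-1\right) \left(-2\right)\right)}{-14 - -2} \left(189 + 4\right) = 2 \cdot 2 \frac{1}{-14 + 2} \cdot 193 = 2 \cdot 2 \frac{1}{-12} \cdot 193 = 2 \cdot 2 \left(- \frac{1}{12}\right) 193 = \left(- \frac{1}{3}\right) 193 = - \frac{193}{3} \approx -64.333$)
$m - V{\left(-270,-73 \right)} = - \frac{193}{3} - - \frac{1}{35} = - \frac{193}{3} + \frac{1}{35} = - \frac{6752}{105}$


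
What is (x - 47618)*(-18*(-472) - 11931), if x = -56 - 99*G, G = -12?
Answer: 159679410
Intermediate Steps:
x = 1132 (x = -56 - 99*(-12) = -56 + 1188 = 1132)
(x - 47618)*(-18*(-472) - 11931) = (1132 - 47618)*(-18*(-472) - 11931) = -46486*(8496 - 11931) = -46486*(-3435) = 159679410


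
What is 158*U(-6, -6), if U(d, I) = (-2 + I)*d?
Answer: 7584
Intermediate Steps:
U(d, I) = d*(-2 + I)
158*U(-6, -6) = 158*(-6*(-2 - 6)) = 158*(-6*(-8)) = 158*48 = 7584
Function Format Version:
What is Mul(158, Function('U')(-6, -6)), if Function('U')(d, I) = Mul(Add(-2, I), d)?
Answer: 7584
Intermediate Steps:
Function('U')(d, I) = Mul(d, Add(-2, I))
Mul(158, Function('U')(-6, -6)) = Mul(158, Mul(-6, Add(-2, -6))) = Mul(158, Mul(-6, -8)) = Mul(158, 48) = 7584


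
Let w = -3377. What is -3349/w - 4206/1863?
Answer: -2654825/2097117 ≈ -1.2659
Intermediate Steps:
-3349/w - 4206/1863 = -3349/(-3377) - 4206/1863 = -3349*(-1/3377) - 4206*1/1863 = 3349/3377 - 1402/621 = -2654825/2097117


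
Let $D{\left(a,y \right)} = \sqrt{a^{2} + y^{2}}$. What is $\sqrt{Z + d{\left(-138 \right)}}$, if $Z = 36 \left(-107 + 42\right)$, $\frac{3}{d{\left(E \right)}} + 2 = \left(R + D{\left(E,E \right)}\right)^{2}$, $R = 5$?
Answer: $\frac{\sqrt{-2051133951 - 74271600 \sqrt{2}}}{23 \sqrt{1657 + 60 \sqrt{2}}} \approx 48.374 i$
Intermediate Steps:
$d{\left(E \right)} = \frac{3}{-2 + \left(5 + \sqrt{2} \sqrt{E^{2}}\right)^{2}}$ ($d{\left(E \right)} = \frac{3}{-2 + \left(5 + \sqrt{E^{2} + E^{2}}\right)^{2}} = \frac{3}{-2 + \left(5 + \sqrt{2 E^{2}}\right)^{2}} = \frac{3}{-2 + \left(5 + \sqrt{2} \sqrt{E^{2}}\right)^{2}}$)
$Z = -2340$ ($Z = 36 \left(-65\right) = -2340$)
$\sqrt{Z + d{\left(-138 \right)}} = \sqrt{-2340 + \frac{3}{-2 + \left(5 + \sqrt{2} \sqrt{\left(-138\right)^{2}}\right)^{2}}} = \sqrt{-2340 + \frac{3}{-2 + \left(5 + \sqrt{2} \sqrt{19044}\right)^{2}}} = \sqrt{-2340 + \frac{3}{-2 + \left(5 + \sqrt{2} \cdot 138\right)^{2}}} = \sqrt{-2340 + \frac{3}{-2 + \left(5 + 138 \sqrt{2}\right)^{2}}}$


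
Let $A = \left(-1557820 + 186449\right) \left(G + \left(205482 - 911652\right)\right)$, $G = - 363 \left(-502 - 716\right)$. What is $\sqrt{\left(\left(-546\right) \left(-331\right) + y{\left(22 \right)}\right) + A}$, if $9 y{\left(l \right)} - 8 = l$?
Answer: $\frac{4 \sqrt{203676465423}}{3} \approx 6.0174 \cdot 10^{5}$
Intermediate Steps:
$y{\left(l \right)} = \frac{8}{9} + \frac{l}{9}$
$G = 442134$ ($G = \left(-363\right) \left(-1218\right) = 442134$)
$A = 362091313356$ ($A = \left(-1557820 + 186449\right) \left(442134 + \left(205482 - 911652\right)\right) = - 1371371 \left(442134 + \left(205482 - 911652\right)\right) = - 1371371 \left(442134 - 706170\right) = \left(-1371371\right) \left(-264036\right) = 362091313356$)
$\sqrt{\left(\left(-546\right) \left(-331\right) + y{\left(22 \right)}\right) + A} = \sqrt{\left(\left(-546\right) \left(-331\right) + \left(\frac{8}{9} + \frac{1}{9} \cdot 22\right)\right) + 362091313356} = \sqrt{\left(180726 + \left(\frac{8}{9} + \frac{22}{9}\right)\right) + 362091313356} = \sqrt{\left(180726 + \frac{10}{3}\right) + 362091313356} = \sqrt{\frac{542188}{3} + 362091313356} = \sqrt{\frac{1086274482256}{3}} = \frac{4 \sqrt{203676465423}}{3}$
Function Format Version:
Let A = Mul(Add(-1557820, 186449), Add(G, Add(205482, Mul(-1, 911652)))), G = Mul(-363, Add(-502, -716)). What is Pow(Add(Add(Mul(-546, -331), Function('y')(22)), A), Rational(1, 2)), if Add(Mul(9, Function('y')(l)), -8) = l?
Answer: Mul(Rational(4, 3), Pow(203676465423, Rational(1, 2))) ≈ 6.0174e+5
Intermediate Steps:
Function('y')(l) = Add(Rational(8, 9), Mul(Rational(1, 9), l))
G = 442134 (G = Mul(-363, -1218) = 442134)
A = 362091313356 (A = Mul(Add(-1557820, 186449), Add(442134, Add(205482, Mul(-1, 911652)))) = Mul(-1371371, Add(442134, Add(205482, -911652))) = Mul(-1371371, Add(442134, -706170)) = Mul(-1371371, -264036) = 362091313356)
Pow(Add(Add(Mul(-546, -331), Function('y')(22)), A), Rational(1, 2)) = Pow(Add(Add(Mul(-546, -331), Add(Rational(8, 9), Mul(Rational(1, 9), 22))), 362091313356), Rational(1, 2)) = Pow(Add(Add(180726, Add(Rational(8, 9), Rational(22, 9))), 362091313356), Rational(1, 2)) = Pow(Add(Add(180726, Rational(10, 3)), 362091313356), Rational(1, 2)) = Pow(Add(Rational(542188, 3), 362091313356), Rational(1, 2)) = Pow(Rational(1086274482256, 3), Rational(1, 2)) = Mul(Rational(4, 3), Pow(203676465423, Rational(1, 2)))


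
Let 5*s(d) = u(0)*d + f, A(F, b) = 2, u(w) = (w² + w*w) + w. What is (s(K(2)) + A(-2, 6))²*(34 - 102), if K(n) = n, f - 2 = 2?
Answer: -13328/25 ≈ -533.12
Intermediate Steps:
f = 4 (f = 2 + 2 = 4)
u(w) = w + 2*w² (u(w) = (w² + w²) + w = 2*w² + w = w + 2*w²)
s(d) = ⅘ (s(d) = ((0*(1 + 2*0))*d + 4)/5 = ((0*(1 + 0))*d + 4)/5 = ((0*1)*d + 4)/5 = (0*d + 4)/5 = (0 + 4)/5 = (⅕)*4 = ⅘)
(s(K(2)) + A(-2, 6))²*(34 - 102) = (⅘ + 2)²*(34 - 102) = (14/5)²*(-68) = (196/25)*(-68) = -13328/25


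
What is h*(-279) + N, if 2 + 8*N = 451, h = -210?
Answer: 469169/8 ≈ 58646.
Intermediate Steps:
N = 449/8 (N = -¼ + (⅛)*451 = -¼ + 451/8 = 449/8 ≈ 56.125)
h*(-279) + N = -210*(-279) + 449/8 = 58590 + 449/8 = 469169/8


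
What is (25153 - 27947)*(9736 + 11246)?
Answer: -58623708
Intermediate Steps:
(25153 - 27947)*(9736 + 11246) = -2794*20982 = -58623708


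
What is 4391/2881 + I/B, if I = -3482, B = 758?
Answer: -3351632/1091899 ≈ -3.0695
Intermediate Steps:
4391/2881 + I/B = 4391/2881 - 3482/758 = 4391*(1/2881) - 3482*1/758 = 4391/2881 - 1741/379 = -3351632/1091899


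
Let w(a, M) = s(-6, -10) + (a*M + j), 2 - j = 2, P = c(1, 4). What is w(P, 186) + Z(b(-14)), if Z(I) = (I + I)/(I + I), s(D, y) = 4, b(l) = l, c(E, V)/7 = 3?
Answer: 3911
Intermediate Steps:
c(E, V) = 21 (c(E, V) = 7*3 = 21)
P = 21
j = 0 (j = 2 - 1*2 = 2 - 2 = 0)
Z(I) = 1 (Z(I) = (2*I)/((2*I)) = (2*I)*(1/(2*I)) = 1)
w(a, M) = 4 + M*a (w(a, M) = 4 + (a*M + 0) = 4 + (M*a + 0) = 4 + M*a)
w(P, 186) + Z(b(-14)) = (4 + 186*21) + 1 = (4 + 3906) + 1 = 3910 + 1 = 3911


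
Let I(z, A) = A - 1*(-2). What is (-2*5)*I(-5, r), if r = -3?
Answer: 10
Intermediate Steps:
I(z, A) = 2 + A (I(z, A) = A + 2 = 2 + A)
(-2*5)*I(-5, r) = (-2*5)*(2 - 3) = -10*(-1) = 10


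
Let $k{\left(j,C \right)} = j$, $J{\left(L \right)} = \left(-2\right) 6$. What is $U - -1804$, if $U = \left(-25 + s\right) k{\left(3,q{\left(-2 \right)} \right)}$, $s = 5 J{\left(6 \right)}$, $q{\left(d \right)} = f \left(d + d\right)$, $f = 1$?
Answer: $1549$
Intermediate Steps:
$J{\left(L \right)} = -12$
$q{\left(d \right)} = 2 d$ ($q{\left(d \right)} = 1 \left(d + d\right) = 1 \cdot 2 d = 2 d$)
$s = -60$ ($s = 5 \left(-12\right) = -60$)
$U = -255$ ($U = \left(-25 - 60\right) 3 = \left(-85\right) 3 = -255$)
$U - -1804 = -255 - -1804 = -255 + 1804 = 1549$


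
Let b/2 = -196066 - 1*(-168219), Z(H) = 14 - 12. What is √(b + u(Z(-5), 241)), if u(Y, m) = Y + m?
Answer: 71*I*√11 ≈ 235.48*I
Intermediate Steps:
Z(H) = 2
b = -55694 (b = 2*(-196066 - 1*(-168219)) = 2*(-196066 + 168219) = 2*(-27847) = -55694)
√(b + u(Z(-5), 241)) = √(-55694 + (2 + 241)) = √(-55694 + 243) = √(-55451) = 71*I*√11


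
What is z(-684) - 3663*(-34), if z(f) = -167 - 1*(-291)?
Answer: 124666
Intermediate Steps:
z(f) = 124 (z(f) = -167 + 291 = 124)
z(-684) - 3663*(-34) = 124 - 3663*(-34) = 124 + 124542 = 124666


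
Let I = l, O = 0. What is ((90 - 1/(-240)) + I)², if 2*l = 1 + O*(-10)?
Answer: 471801841/57600 ≈ 8191.0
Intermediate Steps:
l = ½ (l = (1 + 0*(-10))/2 = (1 + 0)/2 = (½)*1 = ½ ≈ 0.50000)
I = ½ ≈ 0.50000
((90 - 1/(-240)) + I)² = ((90 - 1/(-240)) + ½)² = ((90 - 1*(-1/240)) + ½)² = ((90 + 1/240) + ½)² = (21601/240 + ½)² = (21721/240)² = 471801841/57600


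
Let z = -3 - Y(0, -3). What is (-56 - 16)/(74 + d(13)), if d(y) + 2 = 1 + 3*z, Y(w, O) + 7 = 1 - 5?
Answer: -72/97 ≈ -0.74227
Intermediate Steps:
Y(w, O) = -11 (Y(w, O) = -7 + (1 - 5) = -7 - 4 = -11)
z = 8 (z = -3 - 1*(-11) = -3 + 11 = 8)
d(y) = 23 (d(y) = -2 + (1 + 3*8) = -2 + (1 + 24) = -2 + 25 = 23)
(-56 - 16)/(74 + d(13)) = (-56 - 16)/(74 + 23) = -72/97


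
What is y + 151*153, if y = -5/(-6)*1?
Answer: 138623/6 ≈ 23104.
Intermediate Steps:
y = ⅚ (y = -5*(-⅙)*1 = (⅚)*1 = ⅚ ≈ 0.83333)
y + 151*153 = ⅚ + 151*153 = ⅚ + 23103 = 138623/6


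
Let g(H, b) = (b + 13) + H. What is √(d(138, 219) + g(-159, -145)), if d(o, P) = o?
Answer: 3*I*√17 ≈ 12.369*I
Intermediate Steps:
g(H, b) = 13 + H + b (g(H, b) = (13 + b) + H = 13 + H + b)
√(d(138, 219) + g(-159, -145)) = √(138 + (13 - 159 - 145)) = √(138 - 291) = √(-153) = 3*I*√17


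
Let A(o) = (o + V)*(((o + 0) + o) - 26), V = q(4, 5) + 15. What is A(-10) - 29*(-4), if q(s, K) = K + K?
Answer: -574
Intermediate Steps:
q(s, K) = 2*K
V = 25 (V = 2*5 + 15 = 10 + 15 = 25)
A(o) = (-26 + 2*o)*(25 + o) (A(o) = (o + 25)*(((o + 0) + o) - 26) = (25 + o)*((o + o) - 26) = (25 + o)*(2*o - 26) = (25 + o)*(-26 + 2*o) = (-26 + 2*o)*(25 + o))
A(-10) - 29*(-4) = (-650 + 2*(-10)² + 24*(-10)) - 29*(-4) = (-650 + 2*100 - 240) + 116 = (-650 + 200 - 240) + 116 = -690 + 116 = -574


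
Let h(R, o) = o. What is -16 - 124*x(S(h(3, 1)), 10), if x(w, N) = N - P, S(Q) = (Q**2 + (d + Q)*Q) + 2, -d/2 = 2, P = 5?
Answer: -636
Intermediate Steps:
d = -4 (d = -2*2 = -4)
S(Q) = 2 + Q**2 + Q*(-4 + Q) (S(Q) = (Q**2 + (-4 + Q)*Q) + 2 = (Q**2 + Q*(-4 + Q)) + 2 = 2 + Q**2 + Q*(-4 + Q))
x(w, N) = -5 + N (x(w, N) = N - 1*5 = N - 5 = -5 + N)
-16 - 124*x(S(h(3, 1)), 10) = -16 - 124*(-5 + 10) = -16 - 124*5 = -16 - 620 = -636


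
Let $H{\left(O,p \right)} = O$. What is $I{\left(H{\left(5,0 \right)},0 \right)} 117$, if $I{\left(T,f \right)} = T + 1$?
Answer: $702$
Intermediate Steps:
$I{\left(T,f \right)} = 1 + T$
$I{\left(H{\left(5,0 \right)},0 \right)} 117 = \left(1 + 5\right) 117 = 6 \cdot 117 = 702$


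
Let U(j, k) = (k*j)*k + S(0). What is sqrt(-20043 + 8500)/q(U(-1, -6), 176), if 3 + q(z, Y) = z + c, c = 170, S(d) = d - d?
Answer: I*sqrt(11543)/131 ≈ 0.82014*I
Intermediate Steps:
S(d) = 0
U(j, k) = j*k**2 (U(j, k) = (k*j)*k + 0 = (j*k)*k + 0 = j*k**2 + 0 = j*k**2)
q(z, Y) = 167 + z (q(z, Y) = -3 + (z + 170) = -3 + (170 + z) = 167 + z)
sqrt(-20043 + 8500)/q(U(-1, -6), 176) = sqrt(-20043 + 8500)/(167 - 1*(-6)**2) = sqrt(-11543)/(167 - 1*36) = (I*sqrt(11543))/(167 - 36) = (I*sqrt(11543))/131 = (I*sqrt(11543))*(1/131) = I*sqrt(11543)/131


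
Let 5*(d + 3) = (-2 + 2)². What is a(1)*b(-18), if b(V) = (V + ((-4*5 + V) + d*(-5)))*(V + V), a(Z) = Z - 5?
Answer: -5904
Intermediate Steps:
d = -3 (d = -3 + (-2 + 2)²/5 = -3 + (⅕)*0² = -3 + (⅕)*0 = -3 + 0 = -3)
a(Z) = -5 + Z
b(V) = 2*V*(-5 + 2*V) (b(V) = (V + ((-4*5 + V) - 3*(-5)))*(V + V) = (V + ((-20 + V) + 15))*(2*V) = (V + (-5 + V))*(2*V) = (-5 + 2*V)*(2*V) = 2*V*(-5 + 2*V))
a(1)*b(-18) = (-5 + 1)*(2*(-18)*(-5 + 2*(-18))) = -8*(-18)*(-5 - 36) = -8*(-18)*(-41) = -4*1476 = -5904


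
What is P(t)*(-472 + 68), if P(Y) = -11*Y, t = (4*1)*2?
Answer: 35552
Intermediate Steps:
t = 8 (t = 4*2 = 8)
P(t)*(-472 + 68) = (-11*8)*(-472 + 68) = -88*(-404) = 35552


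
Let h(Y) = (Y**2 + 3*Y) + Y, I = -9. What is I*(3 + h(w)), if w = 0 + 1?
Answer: -72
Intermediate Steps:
w = 1
h(Y) = Y**2 + 4*Y
I*(3 + h(w)) = -9*(3 + 1*(4 + 1)) = -9*(3 + 1*5) = -9*(3 + 5) = -9*8 = -72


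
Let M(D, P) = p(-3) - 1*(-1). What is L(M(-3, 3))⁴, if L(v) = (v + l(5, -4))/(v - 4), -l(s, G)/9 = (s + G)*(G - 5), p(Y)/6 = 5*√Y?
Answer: 128*(309345*√3 + 440833*I)/(81*(-88201*I + 11960*√3)) ≈ -5.3485 + 10.856*I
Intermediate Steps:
p(Y) = 30*√Y (p(Y) = 6*(5*√Y) = 30*√Y)
M(D, P) = 1 + 30*I*√3 (M(D, P) = 30*√(-3) - 1*(-1) = 30*(I*√3) + 1 = 30*I*√3 + 1 = 1 + 30*I*√3)
l(s, G) = -9*(-5 + G)*(G + s) (l(s, G) = -9*(s + G)*(G - 5) = -9*(G + s)*(-5 + G) = -9*(-5 + G)*(G + s))
L(v) = (81 + v)/(-4 + v) (L(v) = (v + (-9*(-4)² + 45*(-4) + 45*5 - 9*(-4)*5))/(v - 4) = (v + (-9*16 - 180 + 225 + 180))/(-4 + v) = (v + (-144 - 180 + 225 + 180))/(-4 + v) = (v + 81)/(-4 + v) = (81 + v)/(-4 + v))
L(M(-3, 3))⁴ = ((81 + (1 + 30*I*√3))/(-4 + (1 + 30*I*√3)))⁴ = ((82 + 30*I*√3)/(-3 + 30*I*√3))⁴ = (82 + 30*I*√3)⁴/(-3 + 30*I*√3)⁴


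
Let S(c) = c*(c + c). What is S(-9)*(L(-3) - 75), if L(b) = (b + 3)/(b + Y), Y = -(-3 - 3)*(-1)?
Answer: -12150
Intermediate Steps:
S(c) = 2*c**2 (S(c) = c*(2*c) = 2*c**2)
Y = -6 (Y = -1*(-6)*(-1) = 6*(-1) = -6)
L(b) = (3 + b)/(-6 + b) (L(b) = (b + 3)/(b - 6) = (3 + b)/(-6 + b))
S(-9)*(L(-3) - 75) = (2*(-9)**2)*((3 - 3)/(-6 - 3) - 75) = (2*81)*(0/(-9) - 75) = 162*(-1/9*0 - 75) = 162*(0 - 75) = 162*(-75) = -12150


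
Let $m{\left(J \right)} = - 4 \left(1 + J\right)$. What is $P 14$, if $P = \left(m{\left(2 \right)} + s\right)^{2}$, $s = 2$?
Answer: $1400$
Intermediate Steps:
$m{\left(J \right)} = -4 - 4 J$
$P = 100$ ($P = \left(\left(-4 - 8\right) + 2\right)^{2} = \left(-12 + 2\right)^{2} = \left(-10\right)^{2} = 100$)
$P 14 = 100 \cdot 14 = 1400$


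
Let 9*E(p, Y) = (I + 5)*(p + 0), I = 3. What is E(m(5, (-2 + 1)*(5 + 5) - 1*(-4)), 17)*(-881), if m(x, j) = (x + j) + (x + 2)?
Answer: -14096/3 ≈ -4698.7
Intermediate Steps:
m(x, j) = 2 + j + 2*x (m(x, j) = (j + x) + (2 + x) = 2 + j + 2*x)
E(p, Y) = 8*p/9 (E(p, Y) = ((3 + 5)*(p + 0))/9 = (8*p)/9 = 8*p/9)
E(m(5, (-2 + 1)*(5 + 5) - 1*(-4)), 17)*(-881) = (8*(2 + ((-2 + 1)*(5 + 5) - 1*(-4)) + 2*5)/9)*(-881) = (8*(2 + (-1*10 + 4) + 10)/9)*(-881) = (8*(2 + (-10 + 4) + 10)/9)*(-881) = (8*(2 - 6 + 10)/9)*(-881) = ((8/9)*6)*(-881) = (16/3)*(-881) = -14096/3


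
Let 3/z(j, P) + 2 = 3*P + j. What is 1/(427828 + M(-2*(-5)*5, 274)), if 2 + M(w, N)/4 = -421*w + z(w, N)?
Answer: 145/49824902 ≈ 2.9102e-6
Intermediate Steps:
z(j, P) = 3/(-2 + j + 3*P) (z(j, P) = 3/(-2 + (3*P + j)) = 3/(-2 + (j + 3*P)) = 3/(-2 + j + 3*P))
M(w, N) = -8 - 1684*w + 12/(-2 + w + 3*N) (M(w, N) = -8 + 4*(-421*w + 3/(-2 + w + 3*N)) = -8 + (-1684*w + 12/(-2 + w + 3*N)) = -8 - 1684*w + 12/(-2 + w + 3*N))
1/(427828 + M(-2*(-5)*5, 274)) = 1/(427828 + (-8 - 1684*(-2*(-5))*5 + 12/(-2 - 2*(-5)*5 + 3*274))) = 1/(427828 + (-8 - 16840*5 + 12/(-2 + 10*5 + 822))) = 1/(427828 + (-8 - 1684*50 + 12/(-2 + 50 + 822))) = 1/(427828 + (-8 - 84200 + 12/870)) = 1/(427828 + (-8 - 84200 + 12*(1/870))) = 1/(427828 + (-8 - 84200 + 2/145)) = 1/(427828 - 12210158/145) = 1/(49824902/145) = 145/49824902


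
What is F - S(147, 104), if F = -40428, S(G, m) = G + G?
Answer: -40722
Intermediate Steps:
S(G, m) = 2*G
F - S(147, 104) = -40428 - 2*147 = -40428 - 1*294 = -40428 - 294 = -40722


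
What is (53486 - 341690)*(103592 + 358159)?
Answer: -133078485204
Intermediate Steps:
(53486 - 341690)*(103592 + 358159) = -288204*461751 = -133078485204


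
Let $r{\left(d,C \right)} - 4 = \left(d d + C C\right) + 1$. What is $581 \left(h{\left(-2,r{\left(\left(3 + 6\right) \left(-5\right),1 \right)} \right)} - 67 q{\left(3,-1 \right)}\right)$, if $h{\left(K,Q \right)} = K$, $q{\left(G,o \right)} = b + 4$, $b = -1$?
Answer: $-117943$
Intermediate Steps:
$q{\left(G,o \right)} = 3$ ($q{\left(G,o \right)} = -1 + 4 = 3$)
$r{\left(d,C \right)} = 5 + C^{2} + d^{2}$ ($r{\left(d,C \right)} = 4 + \left(\left(d d + C C\right) + 1\right) = 4 + \left(\left(d^{2} + C^{2}\right) + 1\right) = 4 + \left(\left(C^{2} + d^{2}\right) + 1\right) = 4 + \left(1 + C^{2} + d^{2}\right) = 5 + C^{2} + d^{2}$)
$581 \left(h{\left(-2,r{\left(\left(3 + 6\right) \left(-5\right),1 \right)} \right)} - 67 q{\left(3,-1 \right)}\right) = 581 \left(-2 - 201\right) = 581 \left(-203\right) = -117943$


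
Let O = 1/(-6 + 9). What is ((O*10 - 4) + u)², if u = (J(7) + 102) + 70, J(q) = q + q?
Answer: 309136/9 ≈ 34348.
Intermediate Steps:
J(q) = 2*q
u = 186 (u = (2*7 + 102) + 70 = (14 + 102) + 70 = 116 + 70 = 186)
O = ⅓ (O = 1/3 = ⅓ ≈ 0.33333)
((O*10 - 4) + u)² = (((⅓)*10 - 4) + 186)² = ((10/3 - 4) + 186)² = (-⅔ + 186)² = (556/3)² = 309136/9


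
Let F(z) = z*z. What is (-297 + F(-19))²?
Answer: 4096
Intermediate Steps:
F(z) = z²
(-297 + F(-19))² = (-297 + (-19)²)² = (-297 + 361)² = 64² = 4096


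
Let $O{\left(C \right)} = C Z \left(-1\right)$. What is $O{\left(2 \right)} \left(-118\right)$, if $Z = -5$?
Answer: $-1180$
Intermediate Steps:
$O{\left(C \right)} = 5 C$ ($O{\left(C \right)} = C \left(-5\right) \left(-1\right) = - 5 C \left(-1\right) = 5 C$)
$O{\left(2 \right)} \left(-118\right) = 5 \cdot 2 \left(-118\right) = 10 \left(-118\right) = -1180$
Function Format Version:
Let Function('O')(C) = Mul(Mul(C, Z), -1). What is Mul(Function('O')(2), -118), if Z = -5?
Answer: -1180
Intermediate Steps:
Function('O')(C) = Mul(5, C) (Function('O')(C) = Mul(Mul(C, -5), -1) = Mul(Mul(-5, C), -1) = Mul(5, C))
Mul(Function('O')(2), -118) = Mul(Mul(5, 2), -118) = Mul(10, -118) = -1180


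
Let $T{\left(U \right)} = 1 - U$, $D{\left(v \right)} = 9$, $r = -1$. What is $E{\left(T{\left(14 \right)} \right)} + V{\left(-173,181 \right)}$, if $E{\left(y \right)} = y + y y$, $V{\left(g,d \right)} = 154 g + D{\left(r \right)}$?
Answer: $-26477$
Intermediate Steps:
$V{\left(g,d \right)} = 9 + 154 g$ ($V{\left(g,d \right)} = 154 g + 9 = 9 + 154 g$)
$E{\left(y \right)} = y + y^{2}$
$E{\left(T{\left(14 \right)} \right)} + V{\left(-173,181 \right)} = \left(1 - 14\right) \left(1 + \left(1 - 14\right)\right) + \left(9 + 154 \left(-173\right)\right) = \left(1 - 14\right) \left(1 + \left(1 - 14\right)\right) + \left(9 - 26642\right) = - 13 \left(1 - 13\right) - 26633 = \left(-13\right) \left(-12\right) - 26633 = 156 - 26633 = -26477$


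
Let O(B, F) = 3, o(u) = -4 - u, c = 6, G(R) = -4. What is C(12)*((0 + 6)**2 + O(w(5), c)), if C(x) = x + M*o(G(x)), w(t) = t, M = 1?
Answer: 468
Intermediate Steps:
C(x) = x (C(x) = x + 1*(-4 - 1*(-4)) = x + 1*(-4 + 4) = x + 1*0 = x + 0 = x)
C(12)*((0 + 6)**2 + O(w(5), c)) = 12*((0 + 6)**2 + 3) = 12*(6**2 + 3) = 12*(36 + 3) = 12*39 = 468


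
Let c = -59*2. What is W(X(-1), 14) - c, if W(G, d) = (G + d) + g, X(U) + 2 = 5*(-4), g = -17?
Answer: 93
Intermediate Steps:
c = -118
X(U) = -22 (X(U) = -2 + 5*(-4) = -2 - 20 = -22)
W(G, d) = -17 + G + d (W(G, d) = (G + d) - 17 = -17 + G + d)
W(X(-1), 14) - c = (-17 - 22 + 14) - 1*(-118) = -25 + 118 = 93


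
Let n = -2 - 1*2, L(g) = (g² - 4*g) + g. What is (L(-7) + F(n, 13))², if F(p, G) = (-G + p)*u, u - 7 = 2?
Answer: 6889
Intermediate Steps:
u = 9 (u = 7 + 2 = 9)
L(g) = g² - 3*g
n = -4 (n = -2 - 2 = -4)
F(p, G) = -9*G + 9*p (F(p, G) = (-G + p)*9 = (p - G)*9 = -9*G + 9*p)
(L(-7) + F(n, 13))² = (-7*(-3 - 7) + (-9*13 + 9*(-4)))² = (-7*(-10) + (-117 - 36))² = (70 - 153)² = (-83)² = 6889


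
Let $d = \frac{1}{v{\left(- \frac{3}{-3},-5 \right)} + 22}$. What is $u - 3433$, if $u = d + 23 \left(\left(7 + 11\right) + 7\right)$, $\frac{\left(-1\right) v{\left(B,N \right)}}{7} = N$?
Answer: $- \frac{162905}{57} \approx -2858.0$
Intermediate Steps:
$v{\left(B,N \right)} = - 7 N$
$d = \frac{1}{57}$ ($d = \frac{1}{\left(-7\right) \left(-5\right) + 22} = \frac{1}{35 + 22} = \frac{1}{57} \approx 0.017544$)
$u = \frac{32776}{57}$ ($u = \frac{1}{57} + 23 \left(\left(7 + 11\right) + 7\right) = \frac{1}{57} + 23 \left(18 + 7\right) = \frac{1}{57} + 23 \cdot 25 = \frac{1}{57} + 575 = \frac{32776}{57} \approx 575.02$)
$u - 3433 = \frac{32776}{57} - 3433 = - \frac{162905}{57}$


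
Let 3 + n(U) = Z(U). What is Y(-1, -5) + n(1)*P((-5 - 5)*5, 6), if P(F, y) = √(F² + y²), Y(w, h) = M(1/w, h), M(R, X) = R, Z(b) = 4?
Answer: -1 + 2*√634 ≈ 49.359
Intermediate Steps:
n(U) = 1 (n(U) = -3 + 4 = 1)
Y(w, h) = 1/w
Y(-1, -5) + n(1)*P((-5 - 5)*5, 6) = 1/(-1) + 1*√(((-5 - 5)*5)² + 6²) = -1 + 1*√((-10*5)² + 36) = -1 + 1*√((-50)² + 36) = -1 + 1*√(2500 + 36) = -1 + 1*√2536 = -1 + 1*(2*√634) = -1 + 2*√634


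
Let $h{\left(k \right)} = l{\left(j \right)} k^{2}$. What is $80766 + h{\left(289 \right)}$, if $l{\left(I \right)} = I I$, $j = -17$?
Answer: $24218335$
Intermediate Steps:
$l{\left(I \right)} = I^{2}$
$h{\left(k \right)} = 289 k^{2}$ ($h{\left(k \right)} = \left(-17\right)^{2} k^{2} = 289 k^{2}$)
$80766 + h{\left(289 \right)} = 80766 + 289 \cdot 289^{2} = 80766 + 289 \cdot 83521 = 80766 + 24137569 = 24218335$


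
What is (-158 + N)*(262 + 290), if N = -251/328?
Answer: -3593175/41 ≈ -87638.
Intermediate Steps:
N = -251/328 (N = -251*1/328 = -251/328 ≈ -0.76524)
(-158 + N)*(262 + 290) = (-158 - 251/328)*(262 + 290) = -52075/328*552 = -3593175/41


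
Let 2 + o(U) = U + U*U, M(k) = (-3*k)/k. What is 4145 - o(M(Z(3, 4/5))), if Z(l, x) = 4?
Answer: 4141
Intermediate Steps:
M(k) = -3
o(U) = -2 + U + U² (o(U) = -2 + (U + U*U) = -2 + (U + U²) = -2 + U + U²)
4145 - o(M(Z(3, 4/5))) = 4145 - (-2 - 3 + (-3)²) = 4145 - (-2 - 3 + 9) = 4145 - 1*4 = 4145 - 4 = 4141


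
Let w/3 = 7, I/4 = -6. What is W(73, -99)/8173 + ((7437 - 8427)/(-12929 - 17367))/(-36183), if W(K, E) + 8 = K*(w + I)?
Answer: -41474254901/1493207328844 ≈ -0.027775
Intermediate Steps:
I = -24 (I = 4*(-6) = -24)
w = 21 (w = 3*7 = 21)
W(K, E) = -8 - 3*K (W(K, E) = -8 + K*(21 - 24) = -8 + K*(-3) = -8 - 3*K)
W(73, -99)/8173 + ((7437 - 8427)/(-12929 - 17367))/(-36183) = (-8 - 3*73)/8173 + ((7437 - 8427)/(-12929 - 17367))/(-36183) = (-8 - 219)*(1/8173) - 990/(-30296)*(-1/36183) = -227*1/8173 - 990*(-1/30296)*(-1/36183) = -227/8173 + (495/15148)*(-1/36183) = -227/8173 - 165/182700028 = -41474254901/1493207328844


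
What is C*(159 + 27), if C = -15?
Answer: -2790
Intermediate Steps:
C*(159 + 27) = -15*(159 + 27) = -15*186 = -2790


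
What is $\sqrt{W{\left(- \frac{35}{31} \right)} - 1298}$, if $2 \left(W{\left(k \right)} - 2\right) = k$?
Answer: $\frac{i \sqrt{4983994}}{62} \approx 36.008 i$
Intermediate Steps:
$W{\left(k \right)} = 2 + \frac{k}{2}$
$\sqrt{W{\left(- \frac{35}{31} \right)} - 1298} = \sqrt{\left(2 + \frac{\left(-35\right) \frac{1}{31}}{2}\right) - 1298} = \sqrt{\left(2 + \frac{1}{2} \left(- \frac{35}{31}\right)\right) - 1298} = \sqrt{\left(2 - \frac{35}{62}\right) - 1298} = \sqrt{\frac{89}{62} - 1298} = \sqrt{- \frac{80387}{62}} = \frac{i \sqrt{4983994}}{62}$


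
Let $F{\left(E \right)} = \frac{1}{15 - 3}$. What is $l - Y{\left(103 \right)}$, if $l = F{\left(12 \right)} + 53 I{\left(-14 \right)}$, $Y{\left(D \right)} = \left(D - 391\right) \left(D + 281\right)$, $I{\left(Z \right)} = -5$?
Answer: $\frac{1323925}{12} \approx 1.1033 \cdot 10^{5}$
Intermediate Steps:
$F{\left(E \right)} = \frac{1}{12}$
$Y{\left(D \right)} = \left(-391 + D\right) \left(281 + D\right)$
$l = - \frac{3179}{12}$ ($l = \frac{1}{12} + 53 \left(-5\right) = \frac{1}{12} - 265 = - \frac{3179}{12} \approx -264.92$)
$l - Y{\left(103 \right)} = - \frac{3179}{12} - \left(-109871 + 103^{2} - 11330\right) = - \frac{3179}{12} - \left(-109871 + 10609 - 11330\right) = - \frac{3179}{12} - -110592 = - \frac{3179}{12} + 110592 = \frac{1323925}{12}$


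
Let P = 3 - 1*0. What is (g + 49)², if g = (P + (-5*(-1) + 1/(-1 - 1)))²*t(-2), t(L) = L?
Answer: 16129/4 ≈ 4032.3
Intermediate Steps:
P = 3 (P = 3 + 0 = 3)
g = -225/2 (g = (3 + (-5*(-1) + 1/(-1 - 1)))²*(-2) = (3 + (5 + 1/(-2)))²*(-2) = (3 + (5 - ½))²*(-2) = (3 + 9/2)²*(-2) = (15/2)²*(-2) = (225/4)*(-2) = -225/2 ≈ -112.50)
(g + 49)² = (-225/2 + 49)² = (-127/2)² = 16129/4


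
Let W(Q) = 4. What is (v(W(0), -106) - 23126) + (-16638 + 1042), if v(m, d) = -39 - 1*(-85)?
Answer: -38676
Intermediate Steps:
v(m, d) = 46 (v(m, d) = -39 + 85 = 46)
(v(W(0), -106) - 23126) + (-16638 + 1042) = (46 - 23126) + (-16638 + 1042) = -23080 - 15596 = -38676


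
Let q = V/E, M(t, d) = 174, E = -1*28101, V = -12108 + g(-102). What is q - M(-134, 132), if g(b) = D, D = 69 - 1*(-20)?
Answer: -286915/1653 ≈ -173.57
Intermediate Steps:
D = 89 (D = 69 + 20 = 89)
g(b) = 89
V = -12019 (V = -12108 + 89 = -12019)
E = -28101
q = 707/1653 (q = -12019/(-28101) = -12019*(-1/28101) = 707/1653 ≈ 0.42771)
q - M(-134, 132) = 707/1653 - 1*174 = 707/1653 - 174 = -286915/1653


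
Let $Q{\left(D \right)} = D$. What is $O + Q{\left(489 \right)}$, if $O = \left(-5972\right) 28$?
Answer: $-166727$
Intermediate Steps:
$O = -167216$
$O + Q{\left(489 \right)} = -167216 + 489 = -166727$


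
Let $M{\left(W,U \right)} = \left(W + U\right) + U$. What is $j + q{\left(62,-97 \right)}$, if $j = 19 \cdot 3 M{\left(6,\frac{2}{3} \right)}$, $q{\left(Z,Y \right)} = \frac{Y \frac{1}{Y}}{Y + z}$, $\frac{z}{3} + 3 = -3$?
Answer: $\frac{48069}{115} \approx 417.99$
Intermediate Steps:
$z = -18$ ($z = -9 + 3 \left(-3\right) = -9 - 9 = -18$)
$M{\left(W,U \right)} = W + 2 U$ ($M{\left(W,U \right)} = \left(U + W\right) + U = W + 2 U$)
$q{\left(Z,Y \right)} = \frac{1}{-18 + Y}$ ($q{\left(Z,Y \right)} = \frac{Y \frac{1}{Y}}{Y - 18} = \frac{1}{-18 + Y} 1 = \frac{1}{-18 + Y}$)
$j = 418$ ($j = 19 \cdot 3 \left(6 + 2 \cdot \frac{2}{3}\right) = 19 \cdot 3 \left(6 + \frac{4}{3}\right) = 19 \cdot 3 \cdot \frac{22}{3} = 19 \cdot 22 = 418$)
$j + q{\left(62,-97 \right)} = 418 + \frac{1}{-18 - 97} = 418 + \frac{1}{-115} = 418 - \frac{1}{115} = \frac{48069}{115}$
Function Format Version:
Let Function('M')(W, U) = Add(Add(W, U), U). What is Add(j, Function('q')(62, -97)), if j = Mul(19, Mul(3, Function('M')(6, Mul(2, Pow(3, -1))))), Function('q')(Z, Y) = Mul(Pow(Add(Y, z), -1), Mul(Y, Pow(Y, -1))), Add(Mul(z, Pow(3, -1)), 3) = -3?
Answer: Rational(48069, 115) ≈ 417.99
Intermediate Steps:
z = -18 (z = Add(-9, Mul(3, -3)) = Add(-9, -9) = -18)
Function('M')(W, U) = Add(W, Mul(2, U)) (Function('M')(W, U) = Add(Add(U, W), U) = Add(W, Mul(2, U)))
Function('q')(Z, Y) = Pow(Add(-18, Y), -1) (Function('q')(Z, Y) = Mul(Pow(Add(Y, -18), -1), Mul(Y, Pow(Y, -1))) = Mul(Pow(Add(-18, Y), -1), 1) = Pow(Add(-18, Y), -1))
j = 418 (j = Mul(19, Mul(3, Add(6, Mul(2, Mul(2, Pow(3, -1)))))) = Mul(19, Mul(3, Add(6, Mul(2, Mul(2, Rational(1, 3)))))) = Mul(19, Mul(3, Add(6, Mul(2, Rational(2, 3))))) = Mul(19, Mul(3, Add(6, Rational(4, 3)))) = Mul(19, Mul(3, Rational(22, 3))) = Mul(19, 22) = 418)
Add(j, Function('q')(62, -97)) = Add(418, Pow(Add(-18, -97), -1)) = Add(418, Pow(-115, -1)) = Add(418, Rational(-1, 115)) = Rational(48069, 115)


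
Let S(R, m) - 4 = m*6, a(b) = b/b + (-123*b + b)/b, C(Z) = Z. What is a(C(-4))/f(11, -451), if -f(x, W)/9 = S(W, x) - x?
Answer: 121/531 ≈ 0.22787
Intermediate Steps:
a(b) = -121 (a(b) = 1 + (-122*b)/b = 1 - 122 = -121)
S(R, m) = 4 + 6*m (S(R, m) = 4 + m*6 = 4 + 6*m)
f(x, W) = -36 - 45*x (f(x, W) = -9*((4 + 6*x) - x) = -9*(4 + 5*x) = -36 - 45*x)
a(C(-4))/f(11, -451) = -121/(-36 - 45*11) = -121/(-36 - 495) = -121/(-531) = -121*(-1/531) = 121/531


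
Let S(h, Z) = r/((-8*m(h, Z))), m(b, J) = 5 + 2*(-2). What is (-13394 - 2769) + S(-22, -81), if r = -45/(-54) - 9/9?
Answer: -775823/48 ≈ -16163.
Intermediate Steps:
m(b, J) = 1 (m(b, J) = 5 - 4 = 1)
r = -⅙ (r = -45*(-1/54) - 9*⅑ = ⅚ - 1 = -⅙ ≈ -0.16667)
S(h, Z) = 1/48 (S(h, Z) = -1/(6*((-8*1))) = -⅙/(-8) = -⅙*(-⅛) = 1/48)
(-13394 - 2769) + S(-22, -81) = (-13394 - 2769) + 1/48 = -16163 + 1/48 = -775823/48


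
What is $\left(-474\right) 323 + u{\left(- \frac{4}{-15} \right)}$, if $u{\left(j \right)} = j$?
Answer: $- \frac{2296526}{15} \approx -1.531 \cdot 10^{5}$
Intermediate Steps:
$\left(-474\right) 323 + u{\left(- \frac{4}{-15} \right)} = \left(-474\right) 323 - \frac{4}{-15} = -153102 - - \frac{4}{15} = -153102 + \frac{4}{15} = - \frac{2296526}{15}$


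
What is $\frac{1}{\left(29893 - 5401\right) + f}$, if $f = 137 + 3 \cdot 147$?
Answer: $\frac{1}{25070} \approx 3.9888 \cdot 10^{-5}$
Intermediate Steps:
$f = 578$ ($f = 137 + 441 = 578$)
$\frac{1}{\left(29893 - 5401\right) + f} = \frac{1}{\left(29893 - 5401\right) + 578} = \frac{1}{24492 + 578} = \frac{1}{25070}$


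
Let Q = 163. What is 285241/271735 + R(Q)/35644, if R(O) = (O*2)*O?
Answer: 12303292317/4842861170 ≈ 2.5405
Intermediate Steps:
R(O) = 2*O² (R(O) = (2*O)*O = 2*O²)
285241/271735 + R(Q)/35644 = 285241/271735 + (2*163²)/35644 = 285241*(1/271735) + (2*26569)*(1/35644) = 285241/271735 + 53138*(1/35644) = 285241/271735 + 26569/17822 = 12303292317/4842861170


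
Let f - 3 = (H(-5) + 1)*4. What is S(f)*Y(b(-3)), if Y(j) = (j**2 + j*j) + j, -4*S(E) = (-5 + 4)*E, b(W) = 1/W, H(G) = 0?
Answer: -7/36 ≈ -0.19444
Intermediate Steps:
f = 7 (f = 3 + (0 + 1)*4 = 3 + 1*4 = 3 + 4 = 7)
S(E) = E/4 (S(E) = -(-5 + 4)*E/4 = -(-1)*E/4 = E/4)
Y(j) = j + 2*j**2 (Y(j) = (j**2 + j**2) + j = 2*j**2 + j = j + 2*j**2)
S(f)*Y(b(-3)) = ((1/4)*7)*((1 + 2/(-3))/(-3)) = 7*(-(1 + 2*(-1/3))/3)/4 = 7*(-(1 - 2/3)/3)/4 = 7*(-1/3*1/3)/4 = (7/4)*(-1/9) = -7/36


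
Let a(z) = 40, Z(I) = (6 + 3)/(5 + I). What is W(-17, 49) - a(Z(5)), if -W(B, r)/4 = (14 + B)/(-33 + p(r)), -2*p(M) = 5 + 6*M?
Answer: -14624/365 ≈ -40.066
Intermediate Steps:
Z(I) = 9/(5 + I)
p(M) = -5/2 - 3*M (p(M) = -(5 + 6*M)/2 = -5/2 - 3*M)
W(B, r) = -4*(14 + B)/(-71/2 - 3*r) (W(B, r) = -4*(14 + B)/(-33 + (-5/2 - 3*r)) = -4*(14 + B)/(-71/2 - 3*r))
W(-17, 49) - a(Z(5)) = 8*(14 - 17)/(71 + 6*49) - 1*40 = 8*(-3)/(71 + 294) - 40 = 8*(-3)/365 - 40 = 8*(1/365)*(-3) - 40 = -24/365 - 40 = -14624/365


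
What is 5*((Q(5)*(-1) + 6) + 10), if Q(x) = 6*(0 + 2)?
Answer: 20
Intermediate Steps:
Q(x) = 12 (Q(x) = 6*2 = 12)
5*((Q(5)*(-1) + 6) + 10) = 5*((12*(-1) + 6) + 10) = 5*((-12 + 6) + 10) = 5*(-6 + 10) = 5*4 = 20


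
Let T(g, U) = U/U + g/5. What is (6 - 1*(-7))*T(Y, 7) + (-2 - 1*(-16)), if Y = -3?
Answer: 96/5 ≈ 19.200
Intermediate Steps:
T(g, U) = 1 + g/5 (T(g, U) = 1 + g*(⅕) = 1 + g/5)
(6 - 1*(-7))*T(Y, 7) + (-2 - 1*(-16)) = (6 - 1*(-7))*(1 + (⅕)*(-3)) + (-2 - 1*(-16)) = (6 + 7)*(1 - ⅗) + (-2 + 16) = 13*(⅖) + 14 = 26/5 + 14 = 96/5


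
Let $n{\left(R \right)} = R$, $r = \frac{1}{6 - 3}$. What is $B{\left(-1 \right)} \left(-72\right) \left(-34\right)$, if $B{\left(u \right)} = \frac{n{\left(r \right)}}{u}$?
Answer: $-816$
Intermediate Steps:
$r = \frac{1}{3} \approx 0.33333$
$B{\left(u \right)} = \frac{1}{3 u}$
$B{\left(-1 \right)} \left(-72\right) \left(-34\right) = \frac{1}{3 \left(-1\right)} \left(-72\right) \left(-34\right) = \frac{1}{3} \left(-1\right) \left(-72\right) \left(-34\right) = \left(- \frac{1}{3}\right) \left(-72\right) \left(-34\right) = 24 \left(-34\right) = -816$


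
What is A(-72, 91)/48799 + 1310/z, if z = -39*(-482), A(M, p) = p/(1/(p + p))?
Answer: 187629583/458661801 ≈ 0.40908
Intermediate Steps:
A(M, p) = 2*p² (A(M, p) = p/(1/(2*p)) = p/((1/(2*p))) = p*(2*p) = 2*p²)
z = 18798
A(-72, 91)/48799 + 1310/z = (2*91²)/48799 + 1310/18798 = (2*8281)*(1/48799) + 1310*(1/18798) = 16562*(1/48799) + 655/9399 = 16562/48799 + 655/9399 = 187629583/458661801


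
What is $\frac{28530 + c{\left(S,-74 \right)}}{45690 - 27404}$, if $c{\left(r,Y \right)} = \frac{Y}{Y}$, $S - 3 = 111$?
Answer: $\frac{28531}{18286} \approx 1.5603$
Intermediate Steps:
$S = 114$ ($S = 3 + 111 = 114$)
$c{\left(r,Y \right)} = 1$
$\frac{28530 + c{\left(S,-74 \right)}}{45690 - 27404} = \frac{28530 + 1}{45690 - 27404} = \frac{28531}{18286}$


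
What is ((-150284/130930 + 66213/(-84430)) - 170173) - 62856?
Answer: -257602177262331/1105441990 ≈ -2.3303e+5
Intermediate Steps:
((-150284/130930 + 66213/(-84430)) - 170173) - 62856 = ((-150284*1/130930 + 66213*(-1/84430)) - 170173) - 62856 = ((-75142/65465 - 66213/84430) - 170173) - 62856 = (-2135774621/1105441990 - 170173) - 62856 = -188118515538891/1105441990 - 62856 = -257602177262331/1105441990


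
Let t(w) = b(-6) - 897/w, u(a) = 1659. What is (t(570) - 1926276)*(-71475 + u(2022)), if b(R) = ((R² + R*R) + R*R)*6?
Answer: 12771776660052/95 ≈ 1.3444e+11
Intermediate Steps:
b(R) = 18*R² (b(R) = ((R² + R²) + R²)*6 = (2*R² + R²)*6 = (3*R²)*6 = 18*R²)
t(w) = 648 - 897/w (t(w) = 18*(-6)² - 897/w = 18*36 - 897/w = 648 - 897/w)
(t(570) - 1926276)*(-71475 + u(2022)) = ((648 - 897/570) - 1926276)*(-71475 + 1659) = ((648 - 897*1/570) - 1926276)*(-69816) = ((648 - 299/190) - 1926276)*(-69816) = (122821/190 - 1926276)*(-69816) = -365869619/190*(-69816) = 12771776660052/95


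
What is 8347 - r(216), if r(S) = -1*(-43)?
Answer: 8304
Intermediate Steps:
r(S) = 43
8347 - r(216) = 8347 - 1*43 = 8347 - 43 = 8304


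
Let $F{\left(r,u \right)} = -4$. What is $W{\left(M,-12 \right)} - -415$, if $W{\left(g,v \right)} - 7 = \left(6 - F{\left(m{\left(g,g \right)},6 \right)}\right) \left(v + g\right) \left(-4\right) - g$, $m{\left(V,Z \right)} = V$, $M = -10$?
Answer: $1312$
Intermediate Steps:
$W{\left(g,v \right)} = 7 - 41 g - 40 v$ ($W{\left(g,v \right)} = 7 - \left(g - \left(6 - -4\right) \left(v + g\right) \left(-4\right)\right) = 7 - \left(g - \left(6 + 4\right) \left(g + v\right) \left(-4\right)\right) = 7 - \left(g - 10 \left(- 4 g - 4 v\right)\right) = 7 - \left(40 v + 41 g\right) = 7 - 41 g - 40 v$)
$W{\left(M,-12 \right)} - -415 = \left(7 - -410 - -480\right) - -415 = \left(7 + 410 + 480\right) + 415 = 897 + 415 = 1312$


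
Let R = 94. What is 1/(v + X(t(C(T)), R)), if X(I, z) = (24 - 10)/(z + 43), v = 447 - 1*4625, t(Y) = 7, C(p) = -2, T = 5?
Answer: -137/572372 ≈ -0.00023935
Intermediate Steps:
v = -4178 (v = 447 - 4625 = -4178)
X(I, z) = 14/(43 + z)
1/(v + X(t(C(T)), R)) = 1/(-4178 + 14/(43 + 94)) = 1/(-4178 + 14/137) = 1/(-572372/137) = -137/572372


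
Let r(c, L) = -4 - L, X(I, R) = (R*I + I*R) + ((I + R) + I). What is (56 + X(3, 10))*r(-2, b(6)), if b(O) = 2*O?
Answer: -2112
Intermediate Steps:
X(I, R) = R + 2*I + 2*I*R (X(I, R) = (I*R + I*R) + (R + 2*I) = 2*I*R + (R + 2*I) = R + 2*I + 2*I*R)
(56 + X(3, 10))*r(-2, b(6)) = (56 + (10 + 2*3 + 2*3*10))*(-4 - 2*6) = (56 + (10 + 6 + 60))*(-4 - 1*12) = (56 + 76)*(-4 - 12) = 132*(-16) = -2112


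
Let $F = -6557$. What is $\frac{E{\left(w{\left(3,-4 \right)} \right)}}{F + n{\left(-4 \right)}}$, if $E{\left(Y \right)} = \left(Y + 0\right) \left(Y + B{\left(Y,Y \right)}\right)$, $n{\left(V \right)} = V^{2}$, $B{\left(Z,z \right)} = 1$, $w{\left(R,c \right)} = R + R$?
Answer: $- \frac{42}{6541} \approx -0.006421$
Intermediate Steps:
$w{\left(R,c \right)} = 2 R$
$E{\left(Y \right)} = Y \left(1 + Y\right)$ ($E{\left(Y \right)} = \left(Y + 0\right) \left(Y + 1\right) = Y \left(1 + Y\right)$)
$\frac{E{\left(w{\left(3,-4 \right)} \right)}}{F + n{\left(-4 \right)}} = \frac{2 \cdot 3 \left(1 + 2 \cdot 3\right)}{-6557 + \left(-4\right)^{2}} = \frac{6 \left(1 + 6\right)}{-6557 + 16} = \frac{6 \cdot 7}{-6541} = 42 \left(- \frac{1}{6541}\right) = - \frac{42}{6541}$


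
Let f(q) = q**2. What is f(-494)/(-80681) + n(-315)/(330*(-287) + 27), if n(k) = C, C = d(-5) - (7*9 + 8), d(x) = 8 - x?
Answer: -23101381090/7639119123 ≈ -3.0241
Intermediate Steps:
C = -58 (C = (8 - 1*(-5)) - (7*9 + 8) = (8 + 5) - (63 + 8) = 13 - 1*71 = 13 - 71 = -58)
n(k) = -58
f(-494)/(-80681) + n(-315)/(330*(-287) + 27) = (-494)**2/(-80681) - 58/(330*(-287) + 27) = 244036*(-1/80681) - 58/(-94710 + 27) = -244036/80681 - 58/(-94683) = -244036/80681 - 58*(-1/94683) = -244036/80681 + 58/94683 = -23101381090/7639119123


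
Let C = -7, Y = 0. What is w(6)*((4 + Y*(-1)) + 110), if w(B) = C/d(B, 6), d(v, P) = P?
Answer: -133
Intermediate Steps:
w(B) = -7/6
w(6)*((4 + Y*(-1)) + 110) = -7*((4 + 0*(-1)) + 110)/6 = -7*((4 + 0) + 110)/6 = -7*(4 + 110)/6 = -7/6*114 = -133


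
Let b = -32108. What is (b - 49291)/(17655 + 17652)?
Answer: -27133/11769 ≈ -2.3055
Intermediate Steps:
(b - 49291)/(17655 + 17652) = (-32108 - 49291)/(17655 + 17652) = -81399/35307 = -81399*1/35307 = -27133/11769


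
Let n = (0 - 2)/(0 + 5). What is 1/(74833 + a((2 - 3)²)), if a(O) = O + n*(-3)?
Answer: 5/374176 ≈ 1.3363e-5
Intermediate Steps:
n = -⅖ (n = -2/5 = -2*⅕ = -⅖ ≈ -0.40000)
a(O) = 6/5 + O (a(O) = O - ⅖*(-3) = O + 6/5 = 6/5 + O)
1/(74833 + a((2 - 3)²)) = 1/(74833 + (6/5 + (2 - 3)²)) = 1/(74833 + (6/5 + (-1)²)) = 1/(74833 + (6/5 + 1)) = 1/(74833 + 11/5) = 1/(374176/5) = 5/374176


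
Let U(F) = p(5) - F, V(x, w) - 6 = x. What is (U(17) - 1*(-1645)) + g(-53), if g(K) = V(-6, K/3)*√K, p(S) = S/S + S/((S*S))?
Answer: 8146/5 ≈ 1629.2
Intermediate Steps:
V(x, w) = 6 + x
p(S) = 1 + 1/S (p(S) = 1 + S/(S²) = 1 + S/S² = 1 + 1/S)
g(K) = 0 (g(K) = (6 - 6)*√K = 0*√K = 0)
U(F) = 6/5 - F (U(F) = (1 + 5)/5 - F = (⅕)*6 - F = 6/5 - F)
(U(17) - 1*(-1645)) + g(-53) = ((6/5 - 1*17) - 1*(-1645)) + 0 = ((6/5 - 17) + 1645) + 0 = (-79/5 + 1645) + 0 = 8146/5 + 0 = 8146/5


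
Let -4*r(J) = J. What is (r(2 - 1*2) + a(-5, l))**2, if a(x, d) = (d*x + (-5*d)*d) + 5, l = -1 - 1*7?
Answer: 75625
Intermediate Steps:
l = -8 (l = -1 - 7 = -8)
r(J) = -J/4
a(x, d) = 5 - 5*d**2 + d*x (a(x, d) = (d*x - 5*d**2) + 5 = (-5*d**2 + d*x) + 5 = 5 - 5*d**2 + d*x)
(r(2 - 1*2) + a(-5, l))**2 = (-(2 - 1*2)/4 + (5 - 5*(-8)**2 - 8*(-5)))**2 = (-(2 - 2)/4 + (5 - 5*64 + 40))**2 = (-1/4*0 + (5 - 320 + 40))**2 = (0 - 275)**2 = (-275)**2 = 75625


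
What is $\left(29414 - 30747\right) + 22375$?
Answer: $21042$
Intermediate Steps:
$\left(29414 - 30747\right) + 22375 = -1333 + 22375 = 21042$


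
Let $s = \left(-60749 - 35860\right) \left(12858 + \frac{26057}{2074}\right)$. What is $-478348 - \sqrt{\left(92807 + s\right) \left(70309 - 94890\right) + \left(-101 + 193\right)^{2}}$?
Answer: $-478348 - \frac{3 \sqrt{14606873843559366014}}{2074} \approx -6.0066 \cdot 10^{6}$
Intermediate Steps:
$s = - \frac{2578837075341}{2074}$ ($s = - 96609 \left(12858 + 26057 \cdot \frac{1}{2074}\right) = - 96609 \left(12858 + \frac{26057}{2074}\right) = \left(-96609\right) \frac{26693549}{2074} = - \frac{2578837075341}{2074} \approx -1.2434 \cdot 10^{9}$)
$-478348 - \sqrt{\left(92807 + s\right) \left(70309 - 94890\right) + \left(-101 + 193\right)^{2}} = -478348 - \sqrt{\left(92807 - \frac{2578837075341}{2074}\right) \left(70309 - 94890\right) + \left(-101 + 193\right)^{2}} = -478348 - \sqrt{\left(- \frac{2578644593623}{2074}\right) \left(-24581\right) + 92^{2}} = -478348 - \sqrt{\frac{63385662755846963}{2074} + 8464} = -478348 - \sqrt{\frac{63385662773401299}{2074}} = -478348 - \frac{3 \sqrt{14606873843559366014}}{2074}$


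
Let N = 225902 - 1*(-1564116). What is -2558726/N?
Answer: -1279363/895009 ≈ -1.4294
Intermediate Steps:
N = 1790018 (N = 225902 + 1564116 = 1790018)
-2558726/N = -2558726/1790018 = -2558726*1/1790018 = -1279363/895009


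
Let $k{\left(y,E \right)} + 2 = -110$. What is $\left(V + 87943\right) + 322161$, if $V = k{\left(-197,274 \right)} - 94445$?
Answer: $315547$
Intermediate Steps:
$k{\left(y,E \right)} = -112$ ($k{\left(y,E \right)} = -2 - 110 = -112$)
$V = -94557$ ($V = -112 - 94445 = -94557$)
$\left(V + 87943\right) + 322161 = \left(-94557 + 87943\right) + 322161 = -6614 + 322161 = 315547$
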